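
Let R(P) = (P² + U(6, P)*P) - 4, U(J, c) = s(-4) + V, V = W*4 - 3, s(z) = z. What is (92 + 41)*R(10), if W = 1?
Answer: 8778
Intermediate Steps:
V = 1 (V = 1*4 - 3 = 4 - 3 = 1)
U(J, c) = -3 (U(J, c) = -4 + 1 = -3)
R(P) = -4 + P² - 3*P (R(P) = (P² - 3*P) - 4 = -4 + P² - 3*P)
(92 + 41)*R(10) = (92 + 41)*(-4 + 10² - 3*10) = 133*(-4 + 100 - 30) = 133*66 = 8778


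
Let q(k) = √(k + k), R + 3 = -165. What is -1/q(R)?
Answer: I*√21/84 ≈ 0.054554*I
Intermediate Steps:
R = -168 (R = -3 - 165 = -168)
q(k) = √2*√k (q(k) = √(2*k) = √2*√k)
-1/q(R) = -1/(√2*√(-168)) = -1/(√2*(2*I*√42)) = -1/(4*I*√21) = -(-1)*I*√21/84 = I*√21/84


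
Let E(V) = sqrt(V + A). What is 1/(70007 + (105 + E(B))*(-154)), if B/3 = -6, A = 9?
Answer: 7691/414090859 + 66*I/414090859 ≈ 1.8573e-5 + 1.5939e-7*I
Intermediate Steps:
B = -18 (B = 3*(-6) = -18)
E(V) = sqrt(9 + V) (E(V) = sqrt(V + 9) = sqrt(9 + V))
1/(70007 + (105 + E(B))*(-154)) = 1/(70007 + (105 + sqrt(9 - 18))*(-154)) = 1/(70007 + (105 + sqrt(-9))*(-154)) = 1/(70007 + (105 + 3*I)*(-154)) = 1/(70007 + (-16170 - 462*I)) = 1/(53837 - 462*I) = (53837 + 462*I)/2898636013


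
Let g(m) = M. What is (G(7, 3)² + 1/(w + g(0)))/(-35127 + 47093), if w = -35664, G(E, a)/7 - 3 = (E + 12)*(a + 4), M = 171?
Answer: 32167447871/424709238 ≈ 75.740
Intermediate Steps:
G(E, a) = 21 + 7*(4 + a)*(12 + E) (G(E, a) = 21 + 7*((E + 12)*(a + 4)) = 21 + 7*((12 + E)*(4 + a)) = 21 + 7*((4 + a)*(12 + E)) = 21 + 7*(4 + a)*(12 + E))
g(m) = 171
(G(7, 3)² + 1/(w + g(0)))/(-35127 + 47093) = ((357 + 28*7 + 84*3 + 7*7*3)² + 1/(-35664 + 171))/(-35127 + 47093) = ((357 + 196 + 252 + 147)² + 1/(-35493))/11966 = (952² - 1/35493)*(1/11966) = (906304 - 1/35493)*(1/11966) = (32167447871/35493)*(1/11966) = 32167447871/424709238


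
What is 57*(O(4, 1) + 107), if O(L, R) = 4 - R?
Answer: 6270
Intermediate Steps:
57*(O(4, 1) + 107) = 57*((4 - 1*1) + 107) = 57*((4 - 1) + 107) = 57*(3 + 107) = 57*110 = 6270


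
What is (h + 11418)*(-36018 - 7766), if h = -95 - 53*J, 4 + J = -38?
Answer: -593229416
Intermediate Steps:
J = -42 (J = -4 - 38 = -42)
h = 2131 (h = -95 - 53*(-42) = -95 + 2226 = 2131)
(h + 11418)*(-36018 - 7766) = (2131 + 11418)*(-36018 - 7766) = 13549*(-43784) = -593229416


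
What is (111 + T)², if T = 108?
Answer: 47961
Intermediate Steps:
(111 + T)² = (111 + 108)² = 219² = 47961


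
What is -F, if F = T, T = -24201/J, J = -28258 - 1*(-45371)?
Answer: 24201/17113 ≈ 1.4142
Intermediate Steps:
J = 17113 (J = -28258 + 45371 = 17113)
T = -24201/17113 ≈ -1.4142
F = -24201/17113 ≈ -1.4142
-F = -1*(-24201/17113) = 24201/17113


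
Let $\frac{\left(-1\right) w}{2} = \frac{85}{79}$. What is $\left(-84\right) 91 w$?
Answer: $\frac{1299480}{79} \approx 16449.0$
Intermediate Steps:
$w = - \frac{170}{79}$ ($w = - 2 \cdot \frac{85}{79} = - 2 \cdot 85 \cdot \frac{1}{79} = \left(-2\right) \frac{85}{79} = - \frac{170}{79} \approx -2.1519$)
$\left(-84\right) 91 w = \left(-84\right) 91 \left(- \frac{170}{79}\right) = \left(-7644\right) \left(- \frac{170}{79}\right) = \frac{1299480}{79}$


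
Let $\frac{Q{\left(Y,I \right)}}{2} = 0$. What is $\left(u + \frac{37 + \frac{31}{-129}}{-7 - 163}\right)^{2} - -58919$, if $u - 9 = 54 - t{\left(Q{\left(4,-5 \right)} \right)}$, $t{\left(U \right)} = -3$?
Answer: $\frac{7604204645536}{120231225} \approx 63247.0$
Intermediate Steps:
$Q{\left(Y,I \right)} = 0$ ($Q{\left(Y,I \right)} = 2 \cdot 0 = 0$)
$u = 66$ ($u = 9 + \left(54 - -3\right) = 9 + \left(54 + 3\right) = 9 + 57 = 66$)
$\left(u + \frac{37 + \frac{31}{-129}}{-7 - 163}\right)^{2} - -58919 = \left(66 + \frac{37 + \frac{31}{-129}}{-7 - 163}\right)^{2} - -58919 = \left(66 + \frac{37 + 31 \left(- \frac{1}{129}\right)}{-170}\right)^{2} + 58919 = \left(66 + \left(37 - \frac{31}{129}\right) \left(- \frac{1}{170}\right)\right)^{2} + 58919 = \left(66 + \frac{4742}{129} \left(- \frac{1}{170}\right)\right)^{2} + 58919 = \left(66 - \frac{2371}{10965}\right)^{2} + 58919 = \left(\frac{721319}{10965}\right)^{2} + 58919 = \frac{520301099761}{120231225} + 58919 = \frac{7604204645536}{120231225}$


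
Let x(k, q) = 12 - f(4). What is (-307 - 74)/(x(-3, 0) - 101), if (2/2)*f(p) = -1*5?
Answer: 127/28 ≈ 4.5357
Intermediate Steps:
f(p) = -5 (f(p) = -1*5 = -5)
x(k, q) = 17 (x(k, q) = 12 - 1*(-5) = 12 + 5 = 17)
(-307 - 74)/(x(-3, 0) - 101) = (-307 - 74)/(17 - 101) = -381/(-84) = -381*(-1/84) = 127/28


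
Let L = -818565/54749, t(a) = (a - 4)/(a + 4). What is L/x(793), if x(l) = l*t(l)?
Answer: -217465435/11418396691 ≈ -0.019045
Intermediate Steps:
t(a) = (-4 + a)/(4 + a)
L = -818565/54749 (L = -818565*1/54749 = -818565/54749 ≈ -14.951)
x(l) = l*(-4 + l)/(4 + l) (x(l) = l*((-4 + l)/(4 + l)) = l*(-4 + l)/(4 + l))
L/x(793) = -818565*(4 + 793)/(793*(-4 + 793))/54749 = -818565/(54749*(793*789/797)) = -818565/(54749*(793*(1/797)*789)) = -818565/(54749*625677/797) = -818565/54749*797/625677 = -217465435/11418396691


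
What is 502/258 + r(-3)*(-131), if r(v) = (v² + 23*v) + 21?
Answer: 659312/129 ≈ 5110.9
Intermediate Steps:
r(v) = 21 + v² + 23*v
502/258 + r(-3)*(-131) = 502/258 + (21 + (-3)² + 23*(-3))*(-131) = 502*(1/258) + (21 + 9 - 69)*(-131) = 251/129 - 39*(-131) = 251/129 + 5109 = 659312/129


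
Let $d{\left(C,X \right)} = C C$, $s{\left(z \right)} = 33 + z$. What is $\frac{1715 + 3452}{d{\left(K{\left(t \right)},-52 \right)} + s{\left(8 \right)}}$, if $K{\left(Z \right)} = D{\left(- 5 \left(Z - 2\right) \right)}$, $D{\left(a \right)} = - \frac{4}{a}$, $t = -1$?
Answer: $\frac{1162575}{9241} \approx 125.81$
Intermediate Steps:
$K{\left(Z \right)} = - \frac{4}{10 - 5 Z}$ ($K{\left(Z \right)} = - \frac{4}{\left(-5\right) \left(Z - 2\right)} = - \frac{4}{\left(-5\right) \left(-2 + Z\right)} = - \frac{4}{10 - 5 Z}$)
$d{\left(C,X \right)} = C^{2}$
$\frac{1715 + 3452}{d{\left(K{\left(t \right)},-52 \right)} + s{\left(8 \right)}} = \frac{1715 + 3452}{\left(\frac{4}{5 \left(-2 - 1\right)}\right)^{2} + \left(33 + 8\right)} = \frac{5167}{\left(\frac{4}{5 \left(-3\right)}\right)^{2} + 41} = \frac{5167}{\left(\frac{4}{5} \left(- \frac{1}{3}\right)\right)^{2} + 41} = \frac{5167}{\left(- \frac{4}{15}\right)^{2} + 41} = \frac{5167}{\frac{16}{225} + 41} = \frac{5167}{\frac{9241}{225}} = 5167 \cdot \frac{225}{9241} = \frac{1162575}{9241}$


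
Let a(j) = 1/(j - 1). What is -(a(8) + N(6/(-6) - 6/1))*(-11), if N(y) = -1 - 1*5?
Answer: -451/7 ≈ -64.429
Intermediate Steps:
N(y) = -6 (N(y) = -1 - 5 = -6)
a(j) = 1/(-1 + j)
-(a(8) + N(6/(-6) - 6/1))*(-11) = -(1/(-1 + 8) - 6)*(-11) = -(1/7 - 6)*(-11) = -(⅐ - 6)*(-11) = -(-41)*(-11)/7 = -1*451/7 = -451/7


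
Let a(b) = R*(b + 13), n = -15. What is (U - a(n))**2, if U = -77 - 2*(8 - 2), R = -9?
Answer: 11449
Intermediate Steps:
a(b) = -117 - 9*b (a(b) = -9*(b + 13) = -9*(13 + b) = -117 - 9*b)
U = -89 (U = -77 - 2*6 = -77 - 1*12 = -77 - 12 = -89)
(U - a(n))**2 = (-89 - (-117 - 9*(-15)))**2 = (-89 - (-117 + 135))**2 = (-89 - 1*18)**2 = (-89 - 18)**2 = (-107)**2 = 11449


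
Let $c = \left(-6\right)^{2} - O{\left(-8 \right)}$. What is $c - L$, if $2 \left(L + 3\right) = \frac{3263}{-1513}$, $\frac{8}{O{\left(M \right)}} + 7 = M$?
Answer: $\frac{1843363}{45390} \approx 40.612$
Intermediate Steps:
$O{\left(M \right)} = \frac{8}{-7 + M}$
$c = \frac{548}{15}$ ($c = \left(-6\right)^{2} - \frac{8}{-7 - 8} = 36 - \frac{8}{-15} = 36 - 8 \left(- \frac{1}{15}\right) = 36 - - \frac{8}{15} = 36 + \frac{8}{15} = \frac{548}{15} \approx 36.533$)
$L = - \frac{12341}{3026}$ ($L = -3 + \frac{3263 \frac{1}{-1513}}{2} = -3 + \frac{3263 \left(- \frac{1}{1513}\right)}{2} = -3 + \frac{1}{2} \left(- \frac{3263}{1513}\right) = -3 - \frac{3263}{3026} = - \frac{12341}{3026} \approx -4.0783$)
$c - L = \frac{548}{15} - - \frac{12341}{3026} = \frac{548}{15} + \frac{12341}{3026} = \frac{1843363}{45390}$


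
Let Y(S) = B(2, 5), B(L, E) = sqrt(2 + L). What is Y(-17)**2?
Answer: 4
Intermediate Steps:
Y(S) = 2 (Y(S) = sqrt(2 + 2) = sqrt(4) = 2)
Y(-17)**2 = 2**2 = 4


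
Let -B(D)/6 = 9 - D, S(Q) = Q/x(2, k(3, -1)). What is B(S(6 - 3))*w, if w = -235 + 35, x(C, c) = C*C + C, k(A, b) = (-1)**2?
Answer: 10200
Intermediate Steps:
k(A, b) = 1
x(C, c) = C + C**2 (x(C, c) = C**2 + C = C + C**2)
S(Q) = Q/6 (S(Q) = Q/((2*(1 + 2))) = Q/((2*3)) = Q/6)
B(D) = -54 + 6*D (B(D) = -6*(9 - D) = -54 + 6*D)
w = -200
B(S(6 - 3))*w = (-54 + 6*((6 - 3)/6))*(-200) = (-54 + 6*((1/6)*3))*(-200) = (-54 + 6*(1/2))*(-200) = (-54 + 3)*(-200) = -51*(-200) = 10200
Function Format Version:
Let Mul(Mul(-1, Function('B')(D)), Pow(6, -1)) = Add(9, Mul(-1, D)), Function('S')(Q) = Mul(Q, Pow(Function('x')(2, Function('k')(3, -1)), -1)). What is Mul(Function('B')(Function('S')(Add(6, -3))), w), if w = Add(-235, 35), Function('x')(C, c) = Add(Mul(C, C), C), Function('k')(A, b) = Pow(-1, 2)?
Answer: 10200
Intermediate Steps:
Function('k')(A, b) = 1
Function('x')(C, c) = Add(C, Pow(C, 2)) (Function('x')(C, c) = Add(Pow(C, 2), C) = Add(C, Pow(C, 2)))
Function('S')(Q) = Mul(Rational(1, 6), Q) (Function('S')(Q) = Mul(Q, Pow(Mul(2, Add(1, 2)), -1)) = Mul(Q, Pow(Mul(2, 3), -1)) = Mul(Q, Pow(6, -1)) = Mul(Q, Rational(1, 6)) = Mul(Rational(1, 6), Q))
Function('B')(D) = Add(-54, Mul(6, D)) (Function('B')(D) = Mul(-6, Add(9, Mul(-1, D))) = Add(-54, Mul(6, D)))
w = -200
Mul(Function('B')(Function('S')(Add(6, -3))), w) = Mul(Add(-54, Mul(6, Mul(Rational(1, 6), Add(6, -3)))), -200) = Mul(Add(-54, Mul(6, Mul(Rational(1, 6), 3))), -200) = Mul(Add(-54, Mul(6, Rational(1, 2))), -200) = Mul(Add(-54, 3), -200) = Mul(-51, -200) = 10200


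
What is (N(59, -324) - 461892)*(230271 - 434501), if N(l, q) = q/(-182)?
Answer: 660322877100/7 ≈ 9.4332e+10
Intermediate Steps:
N(l, q) = -q/182 (N(l, q) = q*(-1/182) = -q/182)
(N(59, -324) - 461892)*(230271 - 434501) = (-1/182*(-324) - 461892)*(230271 - 434501) = (162/91 - 461892)*(-204230) = -42032010/91*(-204230) = 660322877100/7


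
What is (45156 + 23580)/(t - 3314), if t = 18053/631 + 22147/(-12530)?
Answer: -543456372480/25989679687 ≈ -20.910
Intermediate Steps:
t = 212229333/7906430 (t = 18053*(1/631) + 22147*(-1/12530) = 18053/631 - 22147/12530 = 212229333/7906430 ≈ 26.843)
(45156 + 23580)/(t - 3314) = (45156 + 23580)/(212229333/7906430 - 3314) = 68736/(-25989679687/7906430) = 68736*(-7906430/25989679687) = -543456372480/25989679687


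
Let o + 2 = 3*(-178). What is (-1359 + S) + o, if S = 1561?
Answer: -334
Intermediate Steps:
o = -536 (o = -2 + 3*(-178) = -2 - 534 = -536)
(-1359 + S) + o = (-1359 + 1561) - 536 = 202 - 536 = -334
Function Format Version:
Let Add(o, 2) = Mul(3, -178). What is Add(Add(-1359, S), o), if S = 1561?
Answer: -334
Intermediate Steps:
o = -536 (o = Add(-2, Mul(3, -178)) = Add(-2, -534) = -536)
Add(Add(-1359, S), o) = Add(Add(-1359, 1561), -536) = Add(202, -536) = -334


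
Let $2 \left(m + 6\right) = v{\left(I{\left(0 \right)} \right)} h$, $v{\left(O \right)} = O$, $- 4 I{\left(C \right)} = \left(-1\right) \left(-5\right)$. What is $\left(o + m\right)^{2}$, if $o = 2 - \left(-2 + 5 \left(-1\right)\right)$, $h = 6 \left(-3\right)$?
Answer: $\frac{3249}{16} \approx 203.06$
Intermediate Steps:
$I{\left(C \right)} = - \frac{5}{4}$ ($I{\left(C \right)} = - \frac{\left(-1\right) \left(-5\right)}{4} = \left(- \frac{1}{4}\right) 5 = - \frac{5}{4}$)
$h = -18$
$m = \frac{21}{4}$ ($m = -6 + \frac{\left(- \frac{5}{4}\right) \left(-18\right)}{2} = -6 + \frac{1}{2} \cdot \frac{45}{2} = -6 + \frac{45}{4} = \frac{21}{4} \approx 5.25$)
$o = 9$ ($o = 2 - \left(-2 - 5\right) = 2 - -7 = 2 + 7 = 9$)
$\left(o + m\right)^{2} = \left(9 + \frac{21}{4}\right)^{2} = \left(\frac{57}{4}\right)^{2} = \frac{3249}{16}$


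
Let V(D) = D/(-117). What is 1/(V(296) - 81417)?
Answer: -117/9526085 ≈ -1.2282e-5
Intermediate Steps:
V(D) = -D/117 (V(D) = D*(-1/117) = -D/117)
1/(V(296) - 81417) = 1/(-1/117*296 - 81417) = 1/(-296/117 - 81417) = 1/(-9526085/117) = -117/9526085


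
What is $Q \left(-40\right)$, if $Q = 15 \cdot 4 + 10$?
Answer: $-2800$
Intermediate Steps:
$Q = 70$ ($Q = 60 + 10 = 70$)
$Q \left(-40\right) = 70 \left(-40\right) = -2800$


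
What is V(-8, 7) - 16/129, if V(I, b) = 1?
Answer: 113/129 ≈ 0.87597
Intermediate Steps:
V(-8, 7) - 16/129 = 1 - 16/129 = 113/129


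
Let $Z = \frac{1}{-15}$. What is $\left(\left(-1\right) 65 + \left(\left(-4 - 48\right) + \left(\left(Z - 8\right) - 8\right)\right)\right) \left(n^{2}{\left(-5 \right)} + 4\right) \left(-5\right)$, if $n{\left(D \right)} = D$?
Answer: $\frac{57884}{3} \approx 19295.0$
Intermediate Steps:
$Z = - \frac{1}{15} \approx -0.066667$
$\left(\left(-1\right) 65 + \left(\left(-4 - 48\right) + \left(\left(Z - 8\right) - 8\right)\right)\right) \left(n^{2}{\left(-5 \right)} + 4\right) \left(-5\right) = \left(\left(-1\right) 65 - \frac{1021}{15}\right) \left(\left(-5\right)^{2} + 4\right) \left(-5\right) = \left(-65 - \frac{1021}{15}\right) \left(25 + 4\right) \left(-5\right) = \left(-65 - \frac{1021}{15}\right) 29 \left(-5\right) = \left(-65 - \frac{1021}{15}\right) \left(-145\right) = \left(- \frac{1996}{15}\right) \left(-145\right) = \frac{57884}{3}$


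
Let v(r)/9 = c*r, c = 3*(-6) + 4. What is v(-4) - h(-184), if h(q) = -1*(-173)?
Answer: 331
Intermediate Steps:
h(q) = 173
c = -14 (c = -18 + 4 = -14)
v(r) = -126*r (v(r) = 9*(-14*r) = -126*r)
v(-4) - h(-184) = -126*(-4) - 1*173 = 504 - 173 = 331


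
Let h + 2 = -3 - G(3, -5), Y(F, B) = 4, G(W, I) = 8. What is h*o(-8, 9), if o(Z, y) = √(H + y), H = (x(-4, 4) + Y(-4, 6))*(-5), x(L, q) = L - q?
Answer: -13*√29 ≈ -70.007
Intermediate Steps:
h = -13 (h = -2 + (-3 - 1*8) = -2 + (-3 - 8) = -2 - 11 = -13)
H = 20 (H = ((-4 - 1*4) + 4)*(-5) = ((-4 - 4) + 4)*(-5) = (-8 + 4)*(-5) = -4*(-5) = 20)
o(Z, y) = √(20 + y)
h*o(-8, 9) = -13*√(20 + 9) = -13*√29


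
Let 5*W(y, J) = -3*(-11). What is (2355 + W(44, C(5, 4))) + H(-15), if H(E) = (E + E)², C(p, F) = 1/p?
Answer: 16308/5 ≈ 3261.6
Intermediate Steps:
W(y, J) = 33/5 (W(y, J) = (-3*(-11))/5 = (⅕)*33 = 33/5)
H(E) = 4*E² (H(E) = (2*E)² = 4*E²)
(2355 + W(44, C(5, 4))) + H(-15) = (2355 + 33/5) + 4*(-15)² = 11808/5 + 4*225 = 11808/5 + 900 = 16308/5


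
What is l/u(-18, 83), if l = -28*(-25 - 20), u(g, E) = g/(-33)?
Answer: 2310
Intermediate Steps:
u(g, E) = -g/33 (u(g, E) = g*(-1/33) = -g/33)
l = 1260 (l = -28*(-45) = 1260)
l/u(-18, 83) = 1260/((-1/33*(-18))) = 1260/(6/11) = 1260*(11/6) = 2310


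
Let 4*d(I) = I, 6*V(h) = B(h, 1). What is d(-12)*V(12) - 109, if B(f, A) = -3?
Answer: -215/2 ≈ -107.50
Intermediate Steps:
V(h) = -1/2 (V(h) = (1/6)*(-3) = -1/2)
d(I) = I/4
d(-12)*V(12) - 109 = ((1/4)*(-12))*(-1/2) - 109 = -3*(-1/2) - 109 = 3/2 - 109 = -215/2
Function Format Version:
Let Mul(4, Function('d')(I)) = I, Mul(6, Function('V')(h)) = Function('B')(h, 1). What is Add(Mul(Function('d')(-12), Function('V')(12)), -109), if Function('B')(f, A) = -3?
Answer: Rational(-215, 2) ≈ -107.50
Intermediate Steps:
Function('V')(h) = Rational(-1, 2) (Function('V')(h) = Mul(Rational(1, 6), -3) = Rational(-1, 2))
Function('d')(I) = Mul(Rational(1, 4), I)
Add(Mul(Function('d')(-12), Function('V')(12)), -109) = Add(Mul(Mul(Rational(1, 4), -12), Rational(-1, 2)), -109) = Add(Mul(-3, Rational(-1, 2)), -109) = Add(Rational(3, 2), -109) = Rational(-215, 2)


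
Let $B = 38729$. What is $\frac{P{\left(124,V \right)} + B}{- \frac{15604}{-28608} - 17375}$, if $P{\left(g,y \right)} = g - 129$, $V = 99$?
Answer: $- \frac{276954048}{124262099} \approx -2.2288$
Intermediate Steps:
$P{\left(g,y \right)} = -129 + g$
$\frac{P{\left(124,V \right)} + B}{- \frac{15604}{-28608} - 17375} = \frac{\left(-129 + 124\right) + 38729}{- \frac{15604}{-28608} - 17375} = \frac{-5 + 38729}{\left(-15604\right) \left(- \frac{1}{28608}\right) - 17375} = \frac{38724}{\frac{3901}{7152} - 17375} = \frac{38724}{- \frac{124262099}{7152}} = 38724 \left(- \frac{7152}{124262099}\right) = - \frac{276954048}{124262099}$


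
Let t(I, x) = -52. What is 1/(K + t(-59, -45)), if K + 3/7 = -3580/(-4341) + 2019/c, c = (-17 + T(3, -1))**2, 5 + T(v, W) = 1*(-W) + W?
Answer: -14707308/697602755 ≈ -0.021083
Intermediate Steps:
T(v, W) = -5 (T(v, W) = -5 + (1*(-W) + W) = -5 + (-W + W) = -5 + 0 = -5)
c = 484 (c = (-17 - 5)**2 = (-22)**2 = 484)
K = 67177261/14707308 (K = -3/7 + (-3580/(-4341) + 2019/484) = -3/7 + (-3580*(-1/4341) + 2019*(1/484)) = -3/7 + (3580/4341 + 2019/484) = -3/7 + 10497199/2101044 = 67177261/14707308 ≈ 4.5676)
1/(K + t(-59, -45)) = 1/(67177261/14707308 - 52) = 1/(-697602755/14707308) = -14707308/697602755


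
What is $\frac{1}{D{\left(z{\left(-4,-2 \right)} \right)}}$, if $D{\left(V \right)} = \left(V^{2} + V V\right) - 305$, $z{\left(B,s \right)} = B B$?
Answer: $\frac{1}{207} \approx 0.0048309$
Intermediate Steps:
$z{\left(B,s \right)} = B^{2}$
$D{\left(V \right)} = -305 + 2 V^{2}$ ($D{\left(V \right)} = \left(V^{2} + V^{2}\right) - 305 = 2 V^{2} - 305 = -305 + 2 V^{2}$)
$\frac{1}{D{\left(z{\left(-4,-2 \right)} \right)}} = \frac{1}{-305 + 2 \left(\left(-4\right)^{2}\right)^{2}} = \frac{1}{-305 + 2 \cdot 16^{2}} = \frac{1}{-305 + 2 \cdot 256} = \frac{1}{-305 + 512} = \frac{1}{207}$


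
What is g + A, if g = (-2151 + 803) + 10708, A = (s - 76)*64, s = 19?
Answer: 5712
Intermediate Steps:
A = -3648 (A = (19 - 76)*64 = -57*64 = -3648)
g = 9360 (g = -1348 + 10708 = 9360)
g + A = 9360 - 3648 = 5712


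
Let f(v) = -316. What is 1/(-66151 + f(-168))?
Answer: -1/66467 ≈ -1.5045e-5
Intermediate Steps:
1/(-66151 + f(-168)) = 1/(-66151 - 316) = 1/(-66467) = -1/66467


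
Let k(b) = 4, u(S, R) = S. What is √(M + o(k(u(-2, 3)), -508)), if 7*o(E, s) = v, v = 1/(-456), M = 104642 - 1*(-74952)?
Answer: √457464709506/1596 ≈ 423.79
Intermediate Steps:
M = 179594 (M = 104642 + 74952 = 179594)
v = -1/456 ≈ -0.0021930
o(E, s) = -1/3192 (o(E, s) = (⅐)*(-1/456) = -1/3192)
√(M + o(k(u(-2, 3)), -508)) = √(179594 - 1/3192) = √(573264047/3192) = √457464709506/1596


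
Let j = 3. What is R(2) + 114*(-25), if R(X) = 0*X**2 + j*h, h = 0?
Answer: -2850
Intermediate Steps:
R(X) = 0 (R(X) = 0*X**2 + 3*0 = 0 + 0 = 0)
R(2) + 114*(-25) = 0 + 114*(-25) = 0 - 2850 = -2850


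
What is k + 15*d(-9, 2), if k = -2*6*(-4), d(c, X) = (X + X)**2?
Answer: 288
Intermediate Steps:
d(c, X) = 4*X**2 (d(c, X) = (2*X)**2 = 4*X**2)
k = 48 (k = -12*(-4) = 48)
k + 15*d(-9, 2) = 48 + 15*(4*2**2) = 48 + 15*(4*4) = 48 + 15*16 = 48 + 240 = 288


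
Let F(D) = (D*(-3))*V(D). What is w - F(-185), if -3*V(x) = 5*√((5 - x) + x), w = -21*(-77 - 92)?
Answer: 3549 + 925*√5 ≈ 5617.4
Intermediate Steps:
w = 3549 (w = -21*(-169) = 3549)
V(x) = -5*√5/3 (V(x) = -5*√((5 - x) + x)/3 = -5*√5/3)
F(D) = 5*D*√5 (F(D) = (D*(-3))*(-5*√5/3) = (-3*D)*(-5*√5/3) = 5*D*√5)
w - F(-185) = 3549 - 5*(-185)*√5 = 3549 - (-925)*√5 = 3549 + 925*√5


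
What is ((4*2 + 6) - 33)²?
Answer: 361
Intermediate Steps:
((4*2 + 6) - 33)² = ((8 + 6) - 33)² = (14 - 33)² = (-19)² = 361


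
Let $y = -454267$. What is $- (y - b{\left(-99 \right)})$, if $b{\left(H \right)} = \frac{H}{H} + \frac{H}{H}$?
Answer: $454269$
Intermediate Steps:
$b{\left(H \right)} = 2$ ($b{\left(H \right)} = 1 + 1 = 2$)
$- (y - b{\left(-99 \right)}) = - (-454267 - 2) = \left(-1\right) \left(-454269\right) = 454269$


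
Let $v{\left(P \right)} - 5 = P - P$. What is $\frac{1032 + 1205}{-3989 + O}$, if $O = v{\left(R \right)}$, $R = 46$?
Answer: $- \frac{2237}{3984} \approx -0.5615$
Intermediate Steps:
$v{\left(P \right)} = 5$ ($v{\left(P \right)} = 5 + \left(P - P\right) = 5 + 0 = 5$)
$O = 5$
$\frac{1032 + 1205}{-3989 + O} = \frac{1032 + 1205}{-3989 + 5} = \frac{2237}{-3984} = 2237 \left(- \frac{1}{3984}\right) = - \frac{2237}{3984}$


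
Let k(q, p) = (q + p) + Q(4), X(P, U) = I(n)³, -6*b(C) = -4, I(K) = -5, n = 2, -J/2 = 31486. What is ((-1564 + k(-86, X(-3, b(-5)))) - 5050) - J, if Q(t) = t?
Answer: 56151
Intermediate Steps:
J = -62972 (J = -2*31486 = -62972)
b(C) = ⅔ (b(C) = -⅙*(-4) = ⅔)
X(P, U) = -125 (X(P, U) = (-5)³ = -125)
k(q, p) = 4 + p + q (k(q, p) = (q + p) + 4 = (p + q) + 4 = 4 + p + q)
((-1564 + k(-86, X(-3, b(-5)))) - 5050) - J = ((-1564 + (4 - 125 - 86)) - 5050) - 1*(-62972) = ((-1564 - 207) - 5050) + 62972 = (-1771 - 5050) + 62972 = -6821 + 62972 = 56151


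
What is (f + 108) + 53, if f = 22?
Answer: 183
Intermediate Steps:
(f + 108) + 53 = (22 + 108) + 53 = 130 + 53 = 183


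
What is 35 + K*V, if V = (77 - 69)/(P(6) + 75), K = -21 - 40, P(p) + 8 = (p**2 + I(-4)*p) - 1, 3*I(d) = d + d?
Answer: 1261/43 ≈ 29.326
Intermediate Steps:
I(d) = 2*d/3 (I(d) = (d + d)/3 = (2*d)/3 = 2*d/3)
P(p) = -9 + p**2 - 8*p/3 (P(p) = -8 + ((p**2 + ((2/3)*(-4))*p) - 1) = -8 + ((p**2 - 8*p/3) - 1) = -8 + (-1 + p**2 - 8*p/3) = -9 + p**2 - 8*p/3)
K = -61
V = 4/43 (V = (77 - 69)/((-9 + 6**2 - 8/3*6) + 75) = 8/((-9 + 36 - 16) + 75) = 8/(11 + 75) = 8/86 = 8*(1/86) = 4/43 ≈ 0.093023)
35 + K*V = 35 - 61*4/43 = 35 - 244/43 = 1261/43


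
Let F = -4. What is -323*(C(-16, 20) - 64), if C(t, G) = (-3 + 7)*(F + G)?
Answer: 0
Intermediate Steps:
C(t, G) = -16 + 4*G (C(t, G) = (-3 + 7)*(-4 + G) = 4*(-4 + G) = -16 + 4*G)
-323*(C(-16, 20) - 64) = -323*((-16 + 4*20) - 64) = -323*((-16 + 80) - 64) = -323*(64 - 64) = -323*0 = 0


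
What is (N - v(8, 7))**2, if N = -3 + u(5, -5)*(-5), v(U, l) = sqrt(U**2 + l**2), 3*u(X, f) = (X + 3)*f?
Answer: 37498/9 - 382*sqrt(113)/3 ≈ 2812.9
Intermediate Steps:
u(X, f) = f*(3 + X)/3 (u(X, f) = ((X + 3)*f)/3 = ((3 + X)*f)/3 = (f*(3 + X))/3 = f*(3 + X)/3)
N = 191/3 (N = -3 + ((1/3)*(-5)*(3 + 5))*(-5) = -3 + ((1/3)*(-5)*8)*(-5) = -3 - 40/3*(-5) = -3 + 200/3 = 191/3 ≈ 63.667)
(N - v(8, 7))**2 = (191/3 - sqrt(8**2 + 7**2))**2 = (191/3 - sqrt(64 + 49))**2 = (191/3 - sqrt(113))**2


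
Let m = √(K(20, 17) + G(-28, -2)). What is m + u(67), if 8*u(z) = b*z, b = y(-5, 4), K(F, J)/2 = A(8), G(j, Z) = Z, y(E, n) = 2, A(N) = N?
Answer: 67/4 + √14 ≈ 20.492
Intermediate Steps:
K(F, J) = 16 (K(F, J) = 2*8 = 16)
b = 2
m = √14 (m = √(16 - 2) = √14 ≈ 3.7417)
u(z) = z/4 (u(z) = (2*z)/8 = z/4)
m + u(67) = √14 + (¼)*67 = √14 + 67/4 = 67/4 + √14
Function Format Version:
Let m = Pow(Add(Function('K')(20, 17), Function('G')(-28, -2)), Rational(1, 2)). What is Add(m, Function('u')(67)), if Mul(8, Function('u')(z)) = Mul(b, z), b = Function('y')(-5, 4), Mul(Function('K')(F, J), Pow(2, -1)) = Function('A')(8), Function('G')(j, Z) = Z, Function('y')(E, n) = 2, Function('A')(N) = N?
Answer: Add(Rational(67, 4), Pow(14, Rational(1, 2))) ≈ 20.492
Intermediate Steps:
Function('K')(F, J) = 16 (Function('K')(F, J) = Mul(2, 8) = 16)
b = 2
m = Pow(14, Rational(1, 2)) (m = Pow(Add(16, -2), Rational(1, 2)) = Pow(14, Rational(1, 2)) ≈ 3.7417)
Function('u')(z) = Mul(Rational(1, 4), z) (Function('u')(z) = Mul(Rational(1, 8), Mul(2, z)) = Mul(Rational(1, 4), z))
Add(m, Function('u')(67)) = Add(Pow(14, Rational(1, 2)), Mul(Rational(1, 4), 67)) = Add(Pow(14, Rational(1, 2)), Rational(67, 4)) = Add(Rational(67, 4), Pow(14, Rational(1, 2)))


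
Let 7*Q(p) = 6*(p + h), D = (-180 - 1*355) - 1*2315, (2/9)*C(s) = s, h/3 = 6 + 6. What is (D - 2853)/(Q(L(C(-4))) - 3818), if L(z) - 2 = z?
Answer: 39921/26606 ≈ 1.5005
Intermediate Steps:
h = 36 (h = 3*(6 + 6) = 3*12 = 36)
C(s) = 9*s/2
L(z) = 2 + z
D = -2850 (D = (-180 - 355) - 2315 = -535 - 2315 = -2850)
Q(p) = 216/7 + 6*p/7 (Q(p) = (6*(p + 36))/7 = (6*(36 + p))/7 = (216 + 6*p)/7 = 216/7 + 6*p/7)
(D - 2853)/(Q(L(C(-4))) - 3818) = (-2850 - 2853)/((216/7 + 6*(2 + (9/2)*(-4))/7) - 3818) = -5703/((216/7 + 6*(2 - 18)/7) - 3818) = -5703/((216/7 + (6/7)*(-16)) - 3818) = -5703/((216/7 - 96/7) - 3818) = -5703/(120/7 - 3818) = -5703/(-26606/7) = -5703*(-7/26606) = 39921/26606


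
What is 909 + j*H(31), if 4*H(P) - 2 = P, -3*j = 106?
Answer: 1235/2 ≈ 617.50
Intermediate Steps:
j = -106/3 (j = -⅓*106 = -106/3 ≈ -35.333)
H(P) = ½ + P/4
909 + j*H(31) = 909 - 106*(½ + (¼)*31)/3 = 909 - 106*(½ + 31/4)/3 = 909 - 106/3*33/4 = 909 - 583/2 = 1235/2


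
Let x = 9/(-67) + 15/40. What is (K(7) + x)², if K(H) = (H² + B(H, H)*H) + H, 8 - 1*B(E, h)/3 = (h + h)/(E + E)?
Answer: 11867269969/287296 ≈ 41307.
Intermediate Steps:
B(E, h) = 24 - 3*h/E (B(E, h) = 24 - 3*(h + h)/(E + E) = 24 - 3*2*h/(2*E) = 24 - 3*2*h*1/(2*E) = 24 - 3*h/E)
x = 129/536 (x = 9*(-1/67) + 15*(1/40) = -9/67 + 3/8 = 129/536 ≈ 0.24067)
K(H) = H² + 22*H (K(H) = (H² + (24 - 3*H/H)*H) + H = (H² + (24 - 3)*H) + H = (H² + 21*H) + H = H² + 22*H)
(K(7) + x)² = (7*(22 + 7) + 129/536)² = (7*29 + 129/536)² = (203 + 129/536)² = (108937/536)² = 11867269969/287296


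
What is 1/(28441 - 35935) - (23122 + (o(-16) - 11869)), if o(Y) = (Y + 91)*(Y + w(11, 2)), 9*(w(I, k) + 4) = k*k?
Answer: -24446261/2498 ≈ -9786.3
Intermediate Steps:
w(I, k) = -4 + k²/9 (w(I, k) = -4 + (k*k)/9 = -4 + k²/9)
o(Y) = (91 + Y)*(-32/9 + Y) (o(Y) = (Y + 91)*(Y + (-4 + (⅑)*2²)) = (91 + Y)*(Y + (-4 + (⅑)*4)) = (91 + Y)*(Y + (-4 + 4/9)) = (91 + Y)*(Y - 32/9) = (91 + Y)*(-32/9 + Y))
1/(28441 - 35935) - (23122 + (o(-16) - 11869)) = 1/(28441 - 35935) - (23122 + ((-2912/9 + (-16)² + (787/9)*(-16)) - 11869)) = 1/(-7494) - (23122 + ((-2912/9 + 256 - 12592/9) - 11869)) = -1/7494 - (23122 + (-4400/3 - 11869)) = -1/7494 - (23122 - 40007/3) = -1/7494 - 1*29359/3 = -1/7494 - 29359/3 = -24446261/2498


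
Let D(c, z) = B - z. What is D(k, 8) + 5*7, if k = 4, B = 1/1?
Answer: 28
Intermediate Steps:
B = 1
D(c, z) = 1 - z
D(k, 8) + 5*7 = (1 - 1*8) + 5*7 = (1 - 8) + 35 = -7 + 35 = 28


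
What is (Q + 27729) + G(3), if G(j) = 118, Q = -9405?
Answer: 18442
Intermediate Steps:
(Q + 27729) + G(3) = (-9405 + 27729) + 118 = 18324 + 118 = 18442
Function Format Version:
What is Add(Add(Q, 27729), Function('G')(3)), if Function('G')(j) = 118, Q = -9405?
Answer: 18442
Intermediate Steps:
Add(Add(Q, 27729), Function('G')(3)) = Add(Add(-9405, 27729), 118) = Add(18324, 118) = 18442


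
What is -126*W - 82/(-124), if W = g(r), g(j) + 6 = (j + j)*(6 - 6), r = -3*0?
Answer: 46913/62 ≈ 756.66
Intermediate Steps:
r = 0
g(j) = -6 (g(j) = -6 + (j + j)*(6 - 6) = -6 + (2*j)*0 = -6 + 0 = -6)
W = -6
-126*W - 82/(-124) = -126*(-6) - 82/(-124) = 756 - 82*(-1/124) = 756 + 41/62 = 46913/62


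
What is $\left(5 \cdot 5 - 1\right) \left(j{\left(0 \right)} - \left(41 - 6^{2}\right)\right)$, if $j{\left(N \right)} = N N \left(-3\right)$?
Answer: $-120$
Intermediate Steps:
$j{\left(N \right)} = - 3 N^{2}$ ($j{\left(N \right)} = N^{2} \left(-3\right) = - 3 N^{2}$)
$\left(5 \cdot 5 - 1\right) \left(j{\left(0 \right)} - \left(41 - 6^{2}\right)\right) = \left(5 \cdot 5 - 1\right) \left(- 3 \cdot 0^{2} - \left(41 - 6^{2}\right)\right) = \left(25 - 1\right) \left(\left(-3\right) 0 + \left(36 - 41\right)\right) = 24 \left(0 - 5\right) = 24 \left(-5\right) = -120$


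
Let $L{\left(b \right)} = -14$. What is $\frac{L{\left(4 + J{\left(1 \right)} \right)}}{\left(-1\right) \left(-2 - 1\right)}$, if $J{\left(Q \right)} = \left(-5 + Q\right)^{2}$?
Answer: $- \frac{14}{3} \approx -4.6667$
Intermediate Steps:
$\frac{L{\left(4 + J{\left(1 \right)} \right)}}{\left(-1\right) \left(-2 - 1\right)} = - \frac{14}{\left(-1\right) \left(-2 - 1\right)} = - \frac{14}{\left(-1\right) \left(-3\right)} = - \frac{14}{3}$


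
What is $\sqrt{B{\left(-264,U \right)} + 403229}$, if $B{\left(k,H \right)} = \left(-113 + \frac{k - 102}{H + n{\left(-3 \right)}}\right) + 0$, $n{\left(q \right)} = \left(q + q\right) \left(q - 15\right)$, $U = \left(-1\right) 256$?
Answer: $\frac{\sqrt{2207476758}}{74} \approx 634.92$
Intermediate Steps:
$U = -256$
$n{\left(q \right)} = 2 q \left(-15 + q\right)$
$B{\left(k,H \right)} = -113 + \frac{-102 + k}{108 + H}$ ($B{\left(k,H \right)} = \left(-113 + \frac{k - 102}{H + 2 \left(-3\right) \left(-15 - 3\right)}\right) + 0 = \left(-113 + \frac{-102 + k}{H + 2 \left(-3\right) \left(-18\right)}\right) + 0 = \left(-113 + \frac{-102 + k}{H + 108}\right) + 0 = \left(-113 + \frac{-102 + k}{108 + H}\right) + 0 = -113 + \frac{-102 + k}{108 + H}$)
$\sqrt{B{\left(-264,U \right)} + 403229} = \sqrt{\frac{-12306 - 264 - -28928}{108 - 256} + 403229} = \sqrt{\frac{-12306 - 264 + 28928}{-148} + 403229} = \sqrt{\left(- \frac{1}{148}\right) 16358 + 403229} = \sqrt{- \frac{8179}{74} + 403229} = \sqrt{\frac{29830767}{74}} = \frac{\sqrt{2207476758}}{74}$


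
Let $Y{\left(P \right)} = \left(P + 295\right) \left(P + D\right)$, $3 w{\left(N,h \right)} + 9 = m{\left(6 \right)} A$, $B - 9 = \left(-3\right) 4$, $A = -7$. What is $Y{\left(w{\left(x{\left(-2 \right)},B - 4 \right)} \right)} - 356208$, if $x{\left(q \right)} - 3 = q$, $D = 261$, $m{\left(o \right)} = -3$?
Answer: $-276973$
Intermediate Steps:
$B = -3$ ($B = 9 - 12 = -3$)
$x{\left(q \right)} = 3 + q$
$w{\left(N,h \right)} = 4$ ($w{\left(N,h \right)} = -3 + \frac{\left(-3\right) \left(-7\right)}{3} = -3 + \frac{1}{3} \cdot 21 = -3 + 7 = 4$)
$Y{\left(P \right)} = \left(261 + P\right) \left(295 + P\right)$ ($Y{\left(P \right)} = \left(P + 295\right) \left(P + 261\right) = \left(295 + P\right) \left(261 + P\right) = \left(261 + P\right) \left(295 + P\right)$)
$Y{\left(w{\left(x{\left(-2 \right)},B - 4 \right)} \right)} - 356208 = \left(76995 + 4^{2} + 556 \cdot 4\right) - 356208 = \left(76995 + 16 + 2224\right) - 356208 = 79235 - 356208 = -276973$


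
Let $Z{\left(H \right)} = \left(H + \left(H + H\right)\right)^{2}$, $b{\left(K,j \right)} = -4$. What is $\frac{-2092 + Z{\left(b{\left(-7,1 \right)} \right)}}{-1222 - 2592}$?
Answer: $\frac{974}{1907} \approx 0.51075$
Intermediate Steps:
$Z{\left(H \right)} = 9 H^{2}$ ($Z{\left(H \right)} = \left(H + 2 H\right)^{2} = \left(3 H\right)^{2} = 9 H^{2}$)
$\frac{-2092 + Z{\left(b{\left(-7,1 \right)} \right)}}{-1222 - 2592} = \frac{-2092 + 9 \left(-4\right)^{2}}{-1222 - 2592} = \frac{-2092 + 9 \cdot 16}{-3814} = \left(-2092 + 144\right) \left(- \frac{1}{3814}\right) = \left(-1948\right) \left(- \frac{1}{3814}\right) = \frac{974}{1907}$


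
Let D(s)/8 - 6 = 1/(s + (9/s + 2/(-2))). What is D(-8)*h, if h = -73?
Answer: -279152/81 ≈ -3446.3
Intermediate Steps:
D(s) = 48 + 8/(-1 + s + 9/s) (D(s) = 48 + 8/(s + (9/s + 2/(-2))) = 48 + 8/(s + (9/s + 2*(-½))) = 48 + 8/(s + (9/s - 1)) = 48 + 8/(s + (-1 + 9/s)) = 48 + 8/(-1 + s + 9/s))
D(-8)*h = (8*(54 - 5*(-8) + 6*(-8)²)/(9 + (-8)² - 1*(-8)))*(-73) = (8*(54 + 40 + 6*64)/(9 + 64 + 8))*(-73) = (8*(54 + 40 + 384)/81)*(-73) = (8*(1/81)*478)*(-73) = (3824/81)*(-73) = -279152/81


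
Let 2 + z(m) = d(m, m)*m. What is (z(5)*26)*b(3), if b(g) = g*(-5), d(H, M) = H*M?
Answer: -47970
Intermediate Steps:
b(g) = -5*g
z(m) = -2 + m³ (z(m) = -2 + (m*m)*m = -2 + m²*m = -2 + m³)
(z(5)*26)*b(3) = ((-2 + 5³)*26)*(-5*3) = ((-2 + 125)*26)*(-15) = (123*26)*(-15) = 3198*(-15) = -47970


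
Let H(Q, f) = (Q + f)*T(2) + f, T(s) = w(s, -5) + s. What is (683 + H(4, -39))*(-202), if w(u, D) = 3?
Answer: -94738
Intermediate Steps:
T(s) = 3 + s
H(Q, f) = 5*Q + 6*f (H(Q, f) = (Q + f)*(3 + 2) + f = (Q + f)*5 + f = (5*Q + 5*f) + f = 5*Q + 6*f)
(683 + H(4, -39))*(-202) = (683 + (5*4 + 6*(-39)))*(-202) = (683 + (20 - 234))*(-202) = (683 - 214)*(-202) = 469*(-202) = -94738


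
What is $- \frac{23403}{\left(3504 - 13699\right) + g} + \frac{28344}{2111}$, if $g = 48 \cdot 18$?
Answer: $\frac{313881597}{19697741} \approx 15.935$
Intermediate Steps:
$g = 864$
$- \frac{23403}{\left(3504 - 13699\right) + g} + \frac{28344}{2111} = - \frac{23403}{\left(3504 - 13699\right) + 864} + \frac{28344}{2111} = - \frac{23403}{-10195 + 864} + 28344 \cdot \frac{1}{2111} = - \frac{23403}{-9331} + \frac{28344}{2111} = \left(-23403\right) \left(- \frac{1}{9331}\right) + \frac{28344}{2111} = \frac{23403}{9331} + \frac{28344}{2111} = \frac{313881597}{19697741}$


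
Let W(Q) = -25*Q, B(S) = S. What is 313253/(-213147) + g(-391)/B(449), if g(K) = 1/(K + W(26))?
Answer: -48805828208/33208942041 ≈ -1.4697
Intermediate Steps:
g(K) = 1/(-650 + K) (g(K) = 1/(K - 25*26) = 1/(K - 650) = 1/(-650 + K))
313253/(-213147) + g(-391)/B(449) = 313253/(-213147) + 1/(-650 - 391*449) = 313253*(-1/213147) + (1/449)/(-1041) = -313253/213147 - 1/1041*1/449 = -313253/213147 - 1/467409 = -48805828208/33208942041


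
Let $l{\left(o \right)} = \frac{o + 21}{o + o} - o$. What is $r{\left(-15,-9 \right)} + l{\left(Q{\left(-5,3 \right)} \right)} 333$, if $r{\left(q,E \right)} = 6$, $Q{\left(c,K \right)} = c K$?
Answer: $\frac{24672}{5} \approx 4934.4$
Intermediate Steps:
$Q{\left(c,K \right)} = K c$
$l{\left(o \right)} = - o + \frac{21 + o}{2 o}$ ($l{\left(o \right)} = \frac{21 + o}{2 o} - o = - o + \frac{21 + o}{2 o}$)
$r{\left(-15,-9 \right)} + l{\left(Q{\left(-5,3 \right)} \right)} 333 = 6 + \left(\frac{1}{2} - 3 \left(-5\right) + \frac{21}{2 \cdot 3 \left(-5\right)}\right) 333 = 6 + \left(\frac{1}{2} - -15 + \frac{21}{2 \left(-15\right)}\right) 333 = 6 + \left(\frac{1}{2} + 15 + \frac{21}{2} \left(- \frac{1}{15}\right)\right) 333 = 6 + \left(\frac{1}{2} + 15 - \frac{7}{10}\right) 333 = 6 + \frac{74}{5} \cdot 333 = 6 + \frac{24642}{5} = \frac{24672}{5}$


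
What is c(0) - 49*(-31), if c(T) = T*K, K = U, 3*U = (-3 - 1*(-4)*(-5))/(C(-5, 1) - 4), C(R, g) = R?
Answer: 1519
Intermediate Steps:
U = 23/27 (U = ((-3 - 1*(-4)*(-5))/(-5 - 4))/3 = ((-3 + 4*(-5))/(-9))/3 = ((-3 - 20)*(-⅑))/3 = (-23*(-⅑))/3 = (⅓)*(23/9) = 23/27 ≈ 0.85185)
K = 23/27 ≈ 0.85185
c(T) = 23*T/27 (c(T) = T*(23/27) = 23*T/27)
c(0) - 49*(-31) = (23/27)*0 - 49*(-31) = 0 + 1519 = 1519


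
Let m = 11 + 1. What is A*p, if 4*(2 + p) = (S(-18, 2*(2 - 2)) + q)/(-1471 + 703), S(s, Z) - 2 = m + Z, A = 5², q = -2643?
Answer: -87875/3072 ≈ -28.605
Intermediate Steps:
m = 12
A = 25
S(s, Z) = 14 + Z (S(s, Z) = 2 + (12 + Z) = 14 + Z)
p = -3515/3072 (p = -2 + (((14 + 2*(2 - 2)) - 2643)/(-1471 + 703))/4 = -2 + (((14 + 2*0) - 2643)/(-768))/4 = -2 + (((14 + 0) - 2643)*(-1/768))/4 = -2 + ((14 - 2643)*(-1/768))/4 = -2 + (-2629*(-1/768))/4 = -2 + (¼)*(2629/768) = -2 + 2629/3072 = -3515/3072 ≈ -1.1442)
A*p = 25*(-3515/3072) = -87875/3072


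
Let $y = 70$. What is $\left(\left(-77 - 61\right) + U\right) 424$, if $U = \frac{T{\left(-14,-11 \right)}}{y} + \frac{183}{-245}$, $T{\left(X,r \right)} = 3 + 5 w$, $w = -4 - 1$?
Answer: $- \frac{2889136}{49} \approx -58962.0$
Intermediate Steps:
$w = -5$ ($w = -4 - 1 = -5$)
$T{\left(X,r \right)} = -22$ ($T{\left(X,r \right)} = 3 + 5 \left(-5\right) = 3 - 25 = -22$)
$U = - \frac{52}{49}$ ($U = - \frac{22}{70} + \frac{183}{-245} = \left(-22\right) \frac{1}{70} + 183 \left(- \frac{1}{245}\right) = - \frac{11}{35} - \frac{183}{245} = - \frac{52}{49} \approx -1.0612$)
$\left(\left(-77 - 61\right) + U\right) 424 = \left(\left(-77 - 61\right) - \frac{52}{49}\right) 424 = \left(-138 - \frac{52}{49}\right) 424 = \left(- \frac{6814}{49}\right) 424 = - \frac{2889136}{49}$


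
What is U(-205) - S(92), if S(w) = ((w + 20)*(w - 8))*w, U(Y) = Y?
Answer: -865741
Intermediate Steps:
S(w) = w*(-8 + w)*(20 + w) (S(w) = ((20 + w)*(-8 + w))*w = ((-8 + w)*(20 + w))*w = w*(-8 + w)*(20 + w))
U(-205) - S(92) = -205 - 92*(-160 + 92² + 12*92) = -205 - 92*(-160 + 8464 + 1104) = -205 - 92*9408 = -205 - 1*865536 = -205 - 865536 = -865741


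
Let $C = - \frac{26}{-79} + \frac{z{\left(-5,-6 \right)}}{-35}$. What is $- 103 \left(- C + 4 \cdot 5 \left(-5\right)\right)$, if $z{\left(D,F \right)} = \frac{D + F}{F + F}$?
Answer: $\frac{342789253}{33180} \approx 10331.0$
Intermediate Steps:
$z{\left(D,F \right)} = \frac{D + F}{2 F}$
$C = \frac{10051}{33180}$ ($C = - \frac{26}{-79} + \frac{\frac{1}{2} \frac{1}{-6} \left(-5 - 6\right)}{-35} = \left(-26\right) \left(- \frac{1}{79}\right) + \frac{1}{2} \left(- \frac{1}{6}\right) \left(-11\right) \left(- \frac{1}{35}\right) = \frac{26}{79} + \frac{11}{12} \left(- \frac{1}{35}\right) = \frac{26}{79} - \frac{11}{420} = \frac{10051}{33180} \approx 0.30292$)
$- 103 \left(- C + 4 \cdot 5 \left(-5\right)\right) = - 103 \left(\left(-1\right) \frac{10051}{33180} + 4 \cdot 5 \left(-5\right)\right) = - 103 \left(- \frac{10051}{33180} + 20 \left(-5\right)\right) = - 103 \left(- \frac{10051}{33180} - 100\right) = \left(-103\right) \left(- \frac{3328051}{33180}\right) = \frac{342789253}{33180}$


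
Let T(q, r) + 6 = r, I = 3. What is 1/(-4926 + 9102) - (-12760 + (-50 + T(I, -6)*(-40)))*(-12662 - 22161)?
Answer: -1793039055839/4176 ≈ -4.2937e+8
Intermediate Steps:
T(q, r) = -6 + r
1/(-4926 + 9102) - (-12760 + (-50 + T(I, -6)*(-40)))*(-12662 - 22161) = 1/(-4926 + 9102) - (-12760 + (-50 + (-6 - 6)*(-40)))*(-12662 - 22161) = 1/4176 - (-12760 + (-50 - 12*(-40)))*(-34823) = 1/4176 - (-12760 + (-50 + 480))*(-34823) = 1/4176 - (-12760 + 430)*(-34823) = 1/4176 - (-12330)*(-34823) = 1/4176 - 1*429367590 = 1/4176 - 429367590 = -1793039055839/4176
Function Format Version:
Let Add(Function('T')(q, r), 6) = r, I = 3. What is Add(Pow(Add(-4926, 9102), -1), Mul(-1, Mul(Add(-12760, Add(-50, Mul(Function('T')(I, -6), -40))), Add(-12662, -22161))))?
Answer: Rational(-1793039055839, 4176) ≈ -4.2937e+8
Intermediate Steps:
Function('T')(q, r) = Add(-6, r)
Add(Pow(Add(-4926, 9102), -1), Mul(-1, Mul(Add(-12760, Add(-50, Mul(Function('T')(I, -6), -40))), Add(-12662, -22161)))) = Add(Pow(Add(-4926, 9102), -1), Mul(-1, Mul(Add(-12760, Add(-50, Mul(Add(-6, -6), -40))), Add(-12662, -22161)))) = Add(Pow(4176, -1), Mul(-1, Mul(Add(-12760, Add(-50, Mul(-12, -40))), -34823))) = Add(Rational(1, 4176), Mul(-1, Mul(Add(-12760, Add(-50, 480)), -34823))) = Add(Rational(1, 4176), Mul(-1, Mul(Add(-12760, 430), -34823))) = Add(Rational(1, 4176), Mul(-1, Mul(-12330, -34823))) = Add(Rational(1, 4176), Mul(-1, 429367590)) = Add(Rational(1, 4176), -429367590) = Rational(-1793039055839, 4176)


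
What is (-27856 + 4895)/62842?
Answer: -22961/62842 ≈ -0.36538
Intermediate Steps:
(-27856 + 4895)/62842 = -22961*1/62842 = -22961/62842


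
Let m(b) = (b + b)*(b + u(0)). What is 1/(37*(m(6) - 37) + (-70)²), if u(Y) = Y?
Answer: 1/6195 ≈ 0.00016142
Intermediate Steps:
m(b) = 2*b² (m(b) = (b + b)*(b + 0) = (2*b)*b = 2*b²)
1/(37*(m(6) - 37) + (-70)²) = 1/(37*(2*6² - 37) + (-70)²) = 1/(37*(2*36 - 37) + 4900) = 1/(37*(72 - 37) + 4900) = 1/(37*35 + 4900) = 1/(1295 + 4900) = 1/6195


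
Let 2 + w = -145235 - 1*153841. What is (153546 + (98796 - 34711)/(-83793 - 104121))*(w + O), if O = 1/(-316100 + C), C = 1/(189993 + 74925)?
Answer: -361315934888911773739980080/7868013656174643 ≈ -4.5922e+10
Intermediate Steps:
C = 1/264918 ≈ 3.7748e-6
O = -264918/83740579799 (O = 1/(-316100 + 1/264918) = 1/(-83740579799/264918) = -264918/83740579799 ≈ -3.1636e-6)
w = -299078 (w = -2 + (-145235 - 1*153841) = -2 + (-145235 - 153841) = -2 - 299076 = -299078)
(153546 + (98796 - 34711)/(-83793 - 104121))*(w + O) = (153546 + (98796 - 34711)/(-83793 - 104121))*(-299078 - 264918/83740579799) = (153546 + 64085/(-187914))*(-25044965125390240/83740579799) = (153546 + 64085*(-1/187914))*(-25044965125390240/83740579799) = (153546 - 64085/187914)*(-25044965125390240/83740579799) = (28853378959/187914)*(-25044965125390240/83740579799) = -361315934888911773739980080/7868013656174643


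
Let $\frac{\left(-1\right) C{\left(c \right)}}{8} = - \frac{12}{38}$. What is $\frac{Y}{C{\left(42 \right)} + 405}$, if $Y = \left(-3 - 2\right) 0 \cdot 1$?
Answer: $0$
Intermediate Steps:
$C{\left(c \right)} = \frac{48}{19}$ ($C{\left(c \right)} = - 8 \left(- \frac{12}{38}\right) = - 8 \left(\left(-12\right) \frac{1}{38}\right) = \left(-8\right) \left(- \frac{6}{19}\right) = \frac{48}{19}$)
$Y = 0$ ($Y = \left(-5\right) 0 = 0$)
$\frac{Y}{C{\left(42 \right)} + 405} = \frac{1}{\frac{48}{19} + 405} \cdot 0 = \frac{1}{\frac{7743}{19}} \cdot 0 = \frac{19}{7743} \cdot 0 = 0$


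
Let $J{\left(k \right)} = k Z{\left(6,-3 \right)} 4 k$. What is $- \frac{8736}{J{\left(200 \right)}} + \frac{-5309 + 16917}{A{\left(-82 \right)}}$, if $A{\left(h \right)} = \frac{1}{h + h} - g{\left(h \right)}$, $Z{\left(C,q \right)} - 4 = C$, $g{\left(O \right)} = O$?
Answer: $\frac{95181928969}{672350000} \approx 141.57$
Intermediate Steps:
$Z{\left(C,q \right)} = 4 + C$
$A{\left(h \right)} = \frac{1}{2 h} - h$ ($A{\left(h \right)} = \frac{1}{h + h} - h = \frac{1}{2 h} - h$)
$J{\left(k \right)} = 40 k^{2}$ ($J{\left(k \right)} = k \left(4 + 6\right) 4 k = k 10 \cdot 4 k = 10 k 4 k = 40 k k = 40 k^{2}$)
$- \frac{8736}{J{\left(200 \right)}} + \frac{-5309 + 16917}{A{\left(-82 \right)}} = - \frac{8736}{40 \cdot 200^{2}} + \frac{-5309 + 16917}{\frac{1}{2 \left(-82\right)} - -82} = - \frac{8736}{40 \cdot 40000} + \frac{11608}{\frac{1}{2} \left(- \frac{1}{82}\right) + 82} = - \frac{8736}{1600000} + \frac{11608}{- \frac{1}{164} + 82} = \left(-8736\right) \frac{1}{1600000} + \frac{11608}{\frac{13447}{164}} = - \frac{273}{50000} + 11608 \cdot \frac{164}{13447} = - \frac{273}{50000} + \frac{1903712}{13447} = \frac{95181928969}{672350000}$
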